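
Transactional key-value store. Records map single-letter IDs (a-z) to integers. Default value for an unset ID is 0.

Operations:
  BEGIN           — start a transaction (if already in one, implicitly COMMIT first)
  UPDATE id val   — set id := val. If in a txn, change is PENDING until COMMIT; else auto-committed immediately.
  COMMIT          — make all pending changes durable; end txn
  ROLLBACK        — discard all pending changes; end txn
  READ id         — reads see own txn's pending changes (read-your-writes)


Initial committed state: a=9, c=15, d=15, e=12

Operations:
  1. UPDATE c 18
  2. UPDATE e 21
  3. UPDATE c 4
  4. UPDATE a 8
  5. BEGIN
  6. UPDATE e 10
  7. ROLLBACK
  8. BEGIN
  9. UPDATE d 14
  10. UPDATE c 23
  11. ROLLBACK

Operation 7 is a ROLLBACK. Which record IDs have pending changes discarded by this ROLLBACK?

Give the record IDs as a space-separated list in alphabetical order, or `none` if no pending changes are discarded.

Initial committed: {a=9, c=15, d=15, e=12}
Op 1: UPDATE c=18 (auto-commit; committed c=18)
Op 2: UPDATE e=21 (auto-commit; committed e=21)
Op 3: UPDATE c=4 (auto-commit; committed c=4)
Op 4: UPDATE a=8 (auto-commit; committed a=8)
Op 5: BEGIN: in_txn=True, pending={}
Op 6: UPDATE e=10 (pending; pending now {e=10})
Op 7: ROLLBACK: discarded pending ['e']; in_txn=False
Op 8: BEGIN: in_txn=True, pending={}
Op 9: UPDATE d=14 (pending; pending now {d=14})
Op 10: UPDATE c=23 (pending; pending now {c=23, d=14})
Op 11: ROLLBACK: discarded pending ['c', 'd']; in_txn=False
ROLLBACK at op 7 discards: ['e']

Answer: e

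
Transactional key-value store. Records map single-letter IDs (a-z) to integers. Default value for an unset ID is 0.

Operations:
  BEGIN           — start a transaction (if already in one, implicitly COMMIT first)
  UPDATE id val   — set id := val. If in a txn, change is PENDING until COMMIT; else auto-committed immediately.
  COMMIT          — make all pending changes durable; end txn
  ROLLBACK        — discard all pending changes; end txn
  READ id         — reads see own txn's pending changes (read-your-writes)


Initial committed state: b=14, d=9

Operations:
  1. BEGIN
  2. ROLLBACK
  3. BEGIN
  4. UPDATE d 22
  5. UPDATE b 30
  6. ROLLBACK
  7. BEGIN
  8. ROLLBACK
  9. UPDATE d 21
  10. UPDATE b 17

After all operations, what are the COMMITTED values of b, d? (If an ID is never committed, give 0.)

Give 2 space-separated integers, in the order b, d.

Answer: 17 21

Derivation:
Initial committed: {b=14, d=9}
Op 1: BEGIN: in_txn=True, pending={}
Op 2: ROLLBACK: discarded pending []; in_txn=False
Op 3: BEGIN: in_txn=True, pending={}
Op 4: UPDATE d=22 (pending; pending now {d=22})
Op 5: UPDATE b=30 (pending; pending now {b=30, d=22})
Op 6: ROLLBACK: discarded pending ['b', 'd']; in_txn=False
Op 7: BEGIN: in_txn=True, pending={}
Op 8: ROLLBACK: discarded pending []; in_txn=False
Op 9: UPDATE d=21 (auto-commit; committed d=21)
Op 10: UPDATE b=17 (auto-commit; committed b=17)
Final committed: {b=17, d=21}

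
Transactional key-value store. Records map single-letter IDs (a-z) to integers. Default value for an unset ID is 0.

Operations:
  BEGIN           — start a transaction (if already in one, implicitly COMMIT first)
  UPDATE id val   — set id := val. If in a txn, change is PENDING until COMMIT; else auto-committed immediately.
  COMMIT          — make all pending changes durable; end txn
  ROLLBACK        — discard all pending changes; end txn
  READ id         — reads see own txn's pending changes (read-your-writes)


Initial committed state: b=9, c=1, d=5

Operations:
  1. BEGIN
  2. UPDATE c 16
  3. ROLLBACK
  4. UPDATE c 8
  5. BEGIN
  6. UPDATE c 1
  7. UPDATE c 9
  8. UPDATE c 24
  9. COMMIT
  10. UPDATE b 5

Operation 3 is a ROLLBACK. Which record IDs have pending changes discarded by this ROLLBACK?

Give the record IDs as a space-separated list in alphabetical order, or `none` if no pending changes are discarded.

Initial committed: {b=9, c=1, d=5}
Op 1: BEGIN: in_txn=True, pending={}
Op 2: UPDATE c=16 (pending; pending now {c=16})
Op 3: ROLLBACK: discarded pending ['c']; in_txn=False
Op 4: UPDATE c=8 (auto-commit; committed c=8)
Op 5: BEGIN: in_txn=True, pending={}
Op 6: UPDATE c=1 (pending; pending now {c=1})
Op 7: UPDATE c=9 (pending; pending now {c=9})
Op 8: UPDATE c=24 (pending; pending now {c=24})
Op 9: COMMIT: merged ['c'] into committed; committed now {b=9, c=24, d=5}
Op 10: UPDATE b=5 (auto-commit; committed b=5)
ROLLBACK at op 3 discards: ['c']

Answer: c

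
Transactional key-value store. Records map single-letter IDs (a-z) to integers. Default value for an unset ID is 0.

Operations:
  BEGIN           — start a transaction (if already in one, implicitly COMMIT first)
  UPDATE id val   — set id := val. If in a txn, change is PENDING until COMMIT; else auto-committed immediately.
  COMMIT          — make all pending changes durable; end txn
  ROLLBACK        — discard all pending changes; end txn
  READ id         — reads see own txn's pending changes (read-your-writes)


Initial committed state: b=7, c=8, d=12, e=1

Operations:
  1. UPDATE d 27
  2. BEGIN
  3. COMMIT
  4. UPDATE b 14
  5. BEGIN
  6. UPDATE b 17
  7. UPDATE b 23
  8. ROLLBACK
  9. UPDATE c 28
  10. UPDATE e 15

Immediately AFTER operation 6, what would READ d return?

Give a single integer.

Answer: 27

Derivation:
Initial committed: {b=7, c=8, d=12, e=1}
Op 1: UPDATE d=27 (auto-commit; committed d=27)
Op 2: BEGIN: in_txn=True, pending={}
Op 3: COMMIT: merged [] into committed; committed now {b=7, c=8, d=27, e=1}
Op 4: UPDATE b=14 (auto-commit; committed b=14)
Op 5: BEGIN: in_txn=True, pending={}
Op 6: UPDATE b=17 (pending; pending now {b=17})
After op 6: visible(d) = 27 (pending={b=17}, committed={b=14, c=8, d=27, e=1})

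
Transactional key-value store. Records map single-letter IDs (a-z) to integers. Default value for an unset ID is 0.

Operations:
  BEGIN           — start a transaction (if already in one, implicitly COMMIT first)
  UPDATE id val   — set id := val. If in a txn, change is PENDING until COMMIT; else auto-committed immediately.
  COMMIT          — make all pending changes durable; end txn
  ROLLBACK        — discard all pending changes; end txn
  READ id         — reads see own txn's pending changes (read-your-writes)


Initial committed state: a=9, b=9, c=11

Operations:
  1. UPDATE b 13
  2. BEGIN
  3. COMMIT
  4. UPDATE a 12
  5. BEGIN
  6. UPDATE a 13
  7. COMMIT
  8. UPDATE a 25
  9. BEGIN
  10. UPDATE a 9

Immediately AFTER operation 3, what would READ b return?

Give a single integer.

Answer: 13

Derivation:
Initial committed: {a=9, b=9, c=11}
Op 1: UPDATE b=13 (auto-commit; committed b=13)
Op 2: BEGIN: in_txn=True, pending={}
Op 3: COMMIT: merged [] into committed; committed now {a=9, b=13, c=11}
After op 3: visible(b) = 13 (pending={}, committed={a=9, b=13, c=11})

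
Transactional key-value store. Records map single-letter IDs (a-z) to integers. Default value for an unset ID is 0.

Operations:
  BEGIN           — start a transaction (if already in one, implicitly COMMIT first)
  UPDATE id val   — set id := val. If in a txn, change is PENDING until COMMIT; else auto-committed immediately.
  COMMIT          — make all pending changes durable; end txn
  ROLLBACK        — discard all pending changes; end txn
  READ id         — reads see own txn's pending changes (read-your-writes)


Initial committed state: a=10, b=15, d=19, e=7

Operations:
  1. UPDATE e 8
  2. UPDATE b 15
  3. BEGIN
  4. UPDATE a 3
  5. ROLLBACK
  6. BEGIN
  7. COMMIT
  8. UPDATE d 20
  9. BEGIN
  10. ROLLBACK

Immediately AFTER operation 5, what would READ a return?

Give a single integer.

Answer: 10

Derivation:
Initial committed: {a=10, b=15, d=19, e=7}
Op 1: UPDATE e=8 (auto-commit; committed e=8)
Op 2: UPDATE b=15 (auto-commit; committed b=15)
Op 3: BEGIN: in_txn=True, pending={}
Op 4: UPDATE a=3 (pending; pending now {a=3})
Op 5: ROLLBACK: discarded pending ['a']; in_txn=False
After op 5: visible(a) = 10 (pending={}, committed={a=10, b=15, d=19, e=8})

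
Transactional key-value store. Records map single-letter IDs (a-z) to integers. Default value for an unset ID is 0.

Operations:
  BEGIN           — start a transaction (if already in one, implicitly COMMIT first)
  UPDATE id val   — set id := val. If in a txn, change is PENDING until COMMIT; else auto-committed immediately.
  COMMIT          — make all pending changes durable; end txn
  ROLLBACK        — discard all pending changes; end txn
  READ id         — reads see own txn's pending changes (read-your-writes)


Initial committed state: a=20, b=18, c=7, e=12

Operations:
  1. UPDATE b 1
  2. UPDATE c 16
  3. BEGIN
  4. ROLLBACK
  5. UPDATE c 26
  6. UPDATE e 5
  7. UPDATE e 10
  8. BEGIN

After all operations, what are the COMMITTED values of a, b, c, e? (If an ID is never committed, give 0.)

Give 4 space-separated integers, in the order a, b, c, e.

Initial committed: {a=20, b=18, c=7, e=12}
Op 1: UPDATE b=1 (auto-commit; committed b=1)
Op 2: UPDATE c=16 (auto-commit; committed c=16)
Op 3: BEGIN: in_txn=True, pending={}
Op 4: ROLLBACK: discarded pending []; in_txn=False
Op 5: UPDATE c=26 (auto-commit; committed c=26)
Op 6: UPDATE e=5 (auto-commit; committed e=5)
Op 7: UPDATE e=10 (auto-commit; committed e=10)
Op 8: BEGIN: in_txn=True, pending={}
Final committed: {a=20, b=1, c=26, e=10}

Answer: 20 1 26 10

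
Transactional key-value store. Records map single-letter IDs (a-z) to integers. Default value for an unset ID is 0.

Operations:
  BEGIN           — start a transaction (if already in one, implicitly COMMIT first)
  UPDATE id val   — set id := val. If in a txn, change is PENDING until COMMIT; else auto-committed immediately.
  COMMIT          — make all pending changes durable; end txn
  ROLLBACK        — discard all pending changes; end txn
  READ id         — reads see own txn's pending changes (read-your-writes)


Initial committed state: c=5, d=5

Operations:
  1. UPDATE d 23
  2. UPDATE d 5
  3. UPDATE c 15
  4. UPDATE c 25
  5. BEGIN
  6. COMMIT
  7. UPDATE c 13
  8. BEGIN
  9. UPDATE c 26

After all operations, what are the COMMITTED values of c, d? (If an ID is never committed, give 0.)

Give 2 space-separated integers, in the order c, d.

Initial committed: {c=5, d=5}
Op 1: UPDATE d=23 (auto-commit; committed d=23)
Op 2: UPDATE d=5 (auto-commit; committed d=5)
Op 3: UPDATE c=15 (auto-commit; committed c=15)
Op 4: UPDATE c=25 (auto-commit; committed c=25)
Op 5: BEGIN: in_txn=True, pending={}
Op 6: COMMIT: merged [] into committed; committed now {c=25, d=5}
Op 7: UPDATE c=13 (auto-commit; committed c=13)
Op 8: BEGIN: in_txn=True, pending={}
Op 9: UPDATE c=26 (pending; pending now {c=26})
Final committed: {c=13, d=5}

Answer: 13 5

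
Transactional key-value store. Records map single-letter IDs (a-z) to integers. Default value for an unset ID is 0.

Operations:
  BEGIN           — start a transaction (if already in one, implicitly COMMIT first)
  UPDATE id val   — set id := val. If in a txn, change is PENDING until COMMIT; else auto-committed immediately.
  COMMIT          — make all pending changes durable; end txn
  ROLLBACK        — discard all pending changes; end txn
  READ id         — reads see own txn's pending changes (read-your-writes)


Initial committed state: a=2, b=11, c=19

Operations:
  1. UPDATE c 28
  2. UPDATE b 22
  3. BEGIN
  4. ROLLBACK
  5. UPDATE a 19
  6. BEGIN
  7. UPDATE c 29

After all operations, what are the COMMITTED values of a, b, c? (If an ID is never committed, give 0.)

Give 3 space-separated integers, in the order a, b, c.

Answer: 19 22 28

Derivation:
Initial committed: {a=2, b=11, c=19}
Op 1: UPDATE c=28 (auto-commit; committed c=28)
Op 2: UPDATE b=22 (auto-commit; committed b=22)
Op 3: BEGIN: in_txn=True, pending={}
Op 4: ROLLBACK: discarded pending []; in_txn=False
Op 5: UPDATE a=19 (auto-commit; committed a=19)
Op 6: BEGIN: in_txn=True, pending={}
Op 7: UPDATE c=29 (pending; pending now {c=29})
Final committed: {a=19, b=22, c=28}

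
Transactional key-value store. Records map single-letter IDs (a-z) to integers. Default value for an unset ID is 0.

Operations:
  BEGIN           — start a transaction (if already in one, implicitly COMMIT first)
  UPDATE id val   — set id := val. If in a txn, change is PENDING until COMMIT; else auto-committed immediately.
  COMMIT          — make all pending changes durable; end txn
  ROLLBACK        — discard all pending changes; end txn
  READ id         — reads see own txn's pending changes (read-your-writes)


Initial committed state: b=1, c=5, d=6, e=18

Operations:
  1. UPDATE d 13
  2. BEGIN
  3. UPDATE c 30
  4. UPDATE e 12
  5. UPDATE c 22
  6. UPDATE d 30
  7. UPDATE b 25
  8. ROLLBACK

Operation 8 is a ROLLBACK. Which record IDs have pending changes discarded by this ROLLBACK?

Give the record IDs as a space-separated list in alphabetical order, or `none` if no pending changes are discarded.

Initial committed: {b=1, c=5, d=6, e=18}
Op 1: UPDATE d=13 (auto-commit; committed d=13)
Op 2: BEGIN: in_txn=True, pending={}
Op 3: UPDATE c=30 (pending; pending now {c=30})
Op 4: UPDATE e=12 (pending; pending now {c=30, e=12})
Op 5: UPDATE c=22 (pending; pending now {c=22, e=12})
Op 6: UPDATE d=30 (pending; pending now {c=22, d=30, e=12})
Op 7: UPDATE b=25 (pending; pending now {b=25, c=22, d=30, e=12})
Op 8: ROLLBACK: discarded pending ['b', 'c', 'd', 'e']; in_txn=False
ROLLBACK at op 8 discards: ['b', 'c', 'd', 'e']

Answer: b c d e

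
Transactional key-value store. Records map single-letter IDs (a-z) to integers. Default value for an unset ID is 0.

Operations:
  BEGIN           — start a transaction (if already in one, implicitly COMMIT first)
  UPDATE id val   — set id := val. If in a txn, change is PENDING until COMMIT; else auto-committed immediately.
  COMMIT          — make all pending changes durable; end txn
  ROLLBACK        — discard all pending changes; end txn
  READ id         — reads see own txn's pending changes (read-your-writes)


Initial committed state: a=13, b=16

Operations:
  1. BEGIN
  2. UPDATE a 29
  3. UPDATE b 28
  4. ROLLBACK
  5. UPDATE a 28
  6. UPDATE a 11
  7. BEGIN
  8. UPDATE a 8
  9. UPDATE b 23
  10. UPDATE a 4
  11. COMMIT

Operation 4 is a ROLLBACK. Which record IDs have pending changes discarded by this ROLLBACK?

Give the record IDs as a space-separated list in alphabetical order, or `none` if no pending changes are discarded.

Answer: a b

Derivation:
Initial committed: {a=13, b=16}
Op 1: BEGIN: in_txn=True, pending={}
Op 2: UPDATE a=29 (pending; pending now {a=29})
Op 3: UPDATE b=28 (pending; pending now {a=29, b=28})
Op 4: ROLLBACK: discarded pending ['a', 'b']; in_txn=False
Op 5: UPDATE a=28 (auto-commit; committed a=28)
Op 6: UPDATE a=11 (auto-commit; committed a=11)
Op 7: BEGIN: in_txn=True, pending={}
Op 8: UPDATE a=8 (pending; pending now {a=8})
Op 9: UPDATE b=23 (pending; pending now {a=8, b=23})
Op 10: UPDATE a=4 (pending; pending now {a=4, b=23})
Op 11: COMMIT: merged ['a', 'b'] into committed; committed now {a=4, b=23}
ROLLBACK at op 4 discards: ['a', 'b']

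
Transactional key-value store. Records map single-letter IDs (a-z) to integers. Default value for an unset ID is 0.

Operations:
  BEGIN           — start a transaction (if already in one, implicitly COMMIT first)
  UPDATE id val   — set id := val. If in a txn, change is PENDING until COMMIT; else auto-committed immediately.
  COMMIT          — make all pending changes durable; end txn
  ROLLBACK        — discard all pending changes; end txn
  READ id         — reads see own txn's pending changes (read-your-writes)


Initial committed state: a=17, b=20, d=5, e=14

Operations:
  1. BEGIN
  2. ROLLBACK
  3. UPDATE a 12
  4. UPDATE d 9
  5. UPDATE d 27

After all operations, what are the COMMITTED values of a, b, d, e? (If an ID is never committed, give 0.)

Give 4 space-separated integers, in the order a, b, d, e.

Initial committed: {a=17, b=20, d=5, e=14}
Op 1: BEGIN: in_txn=True, pending={}
Op 2: ROLLBACK: discarded pending []; in_txn=False
Op 3: UPDATE a=12 (auto-commit; committed a=12)
Op 4: UPDATE d=9 (auto-commit; committed d=9)
Op 5: UPDATE d=27 (auto-commit; committed d=27)
Final committed: {a=12, b=20, d=27, e=14}

Answer: 12 20 27 14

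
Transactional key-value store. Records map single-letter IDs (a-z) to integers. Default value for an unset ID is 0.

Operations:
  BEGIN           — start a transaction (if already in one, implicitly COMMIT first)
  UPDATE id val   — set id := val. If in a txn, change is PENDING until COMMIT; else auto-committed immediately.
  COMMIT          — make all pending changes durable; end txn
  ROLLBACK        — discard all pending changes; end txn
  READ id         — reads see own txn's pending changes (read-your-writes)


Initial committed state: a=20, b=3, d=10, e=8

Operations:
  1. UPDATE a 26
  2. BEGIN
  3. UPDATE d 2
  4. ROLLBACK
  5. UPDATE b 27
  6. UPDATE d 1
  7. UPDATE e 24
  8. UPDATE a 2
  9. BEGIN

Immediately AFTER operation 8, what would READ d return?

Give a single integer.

Answer: 1

Derivation:
Initial committed: {a=20, b=3, d=10, e=8}
Op 1: UPDATE a=26 (auto-commit; committed a=26)
Op 2: BEGIN: in_txn=True, pending={}
Op 3: UPDATE d=2 (pending; pending now {d=2})
Op 4: ROLLBACK: discarded pending ['d']; in_txn=False
Op 5: UPDATE b=27 (auto-commit; committed b=27)
Op 6: UPDATE d=1 (auto-commit; committed d=1)
Op 7: UPDATE e=24 (auto-commit; committed e=24)
Op 8: UPDATE a=2 (auto-commit; committed a=2)
After op 8: visible(d) = 1 (pending={}, committed={a=2, b=27, d=1, e=24})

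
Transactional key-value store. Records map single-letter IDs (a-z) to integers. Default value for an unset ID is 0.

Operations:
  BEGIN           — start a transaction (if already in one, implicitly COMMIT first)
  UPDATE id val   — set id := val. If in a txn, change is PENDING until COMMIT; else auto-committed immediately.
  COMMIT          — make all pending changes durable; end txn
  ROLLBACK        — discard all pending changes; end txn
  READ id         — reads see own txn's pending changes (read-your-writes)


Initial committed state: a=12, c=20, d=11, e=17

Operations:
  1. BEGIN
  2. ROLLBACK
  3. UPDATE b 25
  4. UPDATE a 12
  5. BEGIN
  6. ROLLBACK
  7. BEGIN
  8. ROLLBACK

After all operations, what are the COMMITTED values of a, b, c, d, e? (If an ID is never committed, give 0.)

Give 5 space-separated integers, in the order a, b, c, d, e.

Answer: 12 25 20 11 17

Derivation:
Initial committed: {a=12, c=20, d=11, e=17}
Op 1: BEGIN: in_txn=True, pending={}
Op 2: ROLLBACK: discarded pending []; in_txn=False
Op 3: UPDATE b=25 (auto-commit; committed b=25)
Op 4: UPDATE a=12 (auto-commit; committed a=12)
Op 5: BEGIN: in_txn=True, pending={}
Op 6: ROLLBACK: discarded pending []; in_txn=False
Op 7: BEGIN: in_txn=True, pending={}
Op 8: ROLLBACK: discarded pending []; in_txn=False
Final committed: {a=12, b=25, c=20, d=11, e=17}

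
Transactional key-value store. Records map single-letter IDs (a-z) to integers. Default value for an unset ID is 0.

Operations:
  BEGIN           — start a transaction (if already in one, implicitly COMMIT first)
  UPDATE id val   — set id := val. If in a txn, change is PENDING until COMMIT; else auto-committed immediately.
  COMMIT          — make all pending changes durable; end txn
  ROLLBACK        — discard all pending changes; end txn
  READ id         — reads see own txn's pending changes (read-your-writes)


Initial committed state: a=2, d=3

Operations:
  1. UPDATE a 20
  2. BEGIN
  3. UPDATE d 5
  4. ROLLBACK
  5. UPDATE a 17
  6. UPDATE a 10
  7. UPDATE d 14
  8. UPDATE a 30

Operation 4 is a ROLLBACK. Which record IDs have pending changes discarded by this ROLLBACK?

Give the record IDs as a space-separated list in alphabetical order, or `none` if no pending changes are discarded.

Initial committed: {a=2, d=3}
Op 1: UPDATE a=20 (auto-commit; committed a=20)
Op 2: BEGIN: in_txn=True, pending={}
Op 3: UPDATE d=5 (pending; pending now {d=5})
Op 4: ROLLBACK: discarded pending ['d']; in_txn=False
Op 5: UPDATE a=17 (auto-commit; committed a=17)
Op 6: UPDATE a=10 (auto-commit; committed a=10)
Op 7: UPDATE d=14 (auto-commit; committed d=14)
Op 8: UPDATE a=30 (auto-commit; committed a=30)
ROLLBACK at op 4 discards: ['d']

Answer: d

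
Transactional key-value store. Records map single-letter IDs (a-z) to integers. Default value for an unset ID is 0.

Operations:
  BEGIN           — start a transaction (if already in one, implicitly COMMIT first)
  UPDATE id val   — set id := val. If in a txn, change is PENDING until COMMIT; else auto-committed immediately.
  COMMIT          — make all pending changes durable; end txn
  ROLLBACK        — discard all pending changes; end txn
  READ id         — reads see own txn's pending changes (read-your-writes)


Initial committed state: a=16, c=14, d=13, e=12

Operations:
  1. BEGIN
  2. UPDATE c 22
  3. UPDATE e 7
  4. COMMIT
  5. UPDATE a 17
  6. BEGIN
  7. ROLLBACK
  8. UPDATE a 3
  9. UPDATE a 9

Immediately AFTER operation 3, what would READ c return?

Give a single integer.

Answer: 22

Derivation:
Initial committed: {a=16, c=14, d=13, e=12}
Op 1: BEGIN: in_txn=True, pending={}
Op 2: UPDATE c=22 (pending; pending now {c=22})
Op 3: UPDATE e=7 (pending; pending now {c=22, e=7})
After op 3: visible(c) = 22 (pending={c=22, e=7}, committed={a=16, c=14, d=13, e=12})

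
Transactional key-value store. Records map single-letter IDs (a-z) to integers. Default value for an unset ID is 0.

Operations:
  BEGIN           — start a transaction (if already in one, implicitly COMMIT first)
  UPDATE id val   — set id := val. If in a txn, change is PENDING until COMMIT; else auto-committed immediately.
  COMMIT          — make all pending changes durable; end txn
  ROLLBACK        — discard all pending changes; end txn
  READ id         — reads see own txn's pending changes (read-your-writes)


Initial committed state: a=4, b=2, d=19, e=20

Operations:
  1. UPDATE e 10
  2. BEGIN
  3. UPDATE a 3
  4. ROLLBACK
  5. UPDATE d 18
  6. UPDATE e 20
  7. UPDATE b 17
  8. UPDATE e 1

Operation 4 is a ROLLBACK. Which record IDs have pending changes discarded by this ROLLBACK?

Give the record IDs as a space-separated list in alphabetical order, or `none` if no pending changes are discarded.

Answer: a

Derivation:
Initial committed: {a=4, b=2, d=19, e=20}
Op 1: UPDATE e=10 (auto-commit; committed e=10)
Op 2: BEGIN: in_txn=True, pending={}
Op 3: UPDATE a=3 (pending; pending now {a=3})
Op 4: ROLLBACK: discarded pending ['a']; in_txn=False
Op 5: UPDATE d=18 (auto-commit; committed d=18)
Op 6: UPDATE e=20 (auto-commit; committed e=20)
Op 7: UPDATE b=17 (auto-commit; committed b=17)
Op 8: UPDATE e=1 (auto-commit; committed e=1)
ROLLBACK at op 4 discards: ['a']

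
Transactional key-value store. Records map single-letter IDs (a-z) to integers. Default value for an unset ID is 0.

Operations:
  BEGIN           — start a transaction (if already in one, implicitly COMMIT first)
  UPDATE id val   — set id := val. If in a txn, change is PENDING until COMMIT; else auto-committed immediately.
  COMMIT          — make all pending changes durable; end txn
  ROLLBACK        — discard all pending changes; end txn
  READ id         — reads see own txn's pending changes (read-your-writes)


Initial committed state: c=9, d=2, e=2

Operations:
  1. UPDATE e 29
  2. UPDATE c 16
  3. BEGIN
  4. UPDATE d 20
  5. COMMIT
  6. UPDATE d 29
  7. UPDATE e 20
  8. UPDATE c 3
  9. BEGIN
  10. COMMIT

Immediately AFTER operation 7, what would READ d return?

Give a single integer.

Initial committed: {c=9, d=2, e=2}
Op 1: UPDATE e=29 (auto-commit; committed e=29)
Op 2: UPDATE c=16 (auto-commit; committed c=16)
Op 3: BEGIN: in_txn=True, pending={}
Op 4: UPDATE d=20 (pending; pending now {d=20})
Op 5: COMMIT: merged ['d'] into committed; committed now {c=16, d=20, e=29}
Op 6: UPDATE d=29 (auto-commit; committed d=29)
Op 7: UPDATE e=20 (auto-commit; committed e=20)
After op 7: visible(d) = 29 (pending={}, committed={c=16, d=29, e=20})

Answer: 29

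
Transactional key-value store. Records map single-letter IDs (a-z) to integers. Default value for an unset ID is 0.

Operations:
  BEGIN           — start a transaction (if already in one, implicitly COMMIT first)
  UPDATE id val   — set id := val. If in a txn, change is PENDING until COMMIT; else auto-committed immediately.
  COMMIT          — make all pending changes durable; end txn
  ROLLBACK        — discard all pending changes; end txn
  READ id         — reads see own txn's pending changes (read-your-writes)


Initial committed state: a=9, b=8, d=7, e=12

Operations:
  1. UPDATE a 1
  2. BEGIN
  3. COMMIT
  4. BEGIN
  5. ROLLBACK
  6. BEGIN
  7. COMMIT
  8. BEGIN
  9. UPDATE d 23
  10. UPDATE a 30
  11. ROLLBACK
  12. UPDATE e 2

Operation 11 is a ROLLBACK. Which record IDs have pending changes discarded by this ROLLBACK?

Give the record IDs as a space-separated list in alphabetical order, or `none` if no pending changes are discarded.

Answer: a d

Derivation:
Initial committed: {a=9, b=8, d=7, e=12}
Op 1: UPDATE a=1 (auto-commit; committed a=1)
Op 2: BEGIN: in_txn=True, pending={}
Op 3: COMMIT: merged [] into committed; committed now {a=1, b=8, d=7, e=12}
Op 4: BEGIN: in_txn=True, pending={}
Op 5: ROLLBACK: discarded pending []; in_txn=False
Op 6: BEGIN: in_txn=True, pending={}
Op 7: COMMIT: merged [] into committed; committed now {a=1, b=8, d=7, e=12}
Op 8: BEGIN: in_txn=True, pending={}
Op 9: UPDATE d=23 (pending; pending now {d=23})
Op 10: UPDATE a=30 (pending; pending now {a=30, d=23})
Op 11: ROLLBACK: discarded pending ['a', 'd']; in_txn=False
Op 12: UPDATE e=2 (auto-commit; committed e=2)
ROLLBACK at op 11 discards: ['a', 'd']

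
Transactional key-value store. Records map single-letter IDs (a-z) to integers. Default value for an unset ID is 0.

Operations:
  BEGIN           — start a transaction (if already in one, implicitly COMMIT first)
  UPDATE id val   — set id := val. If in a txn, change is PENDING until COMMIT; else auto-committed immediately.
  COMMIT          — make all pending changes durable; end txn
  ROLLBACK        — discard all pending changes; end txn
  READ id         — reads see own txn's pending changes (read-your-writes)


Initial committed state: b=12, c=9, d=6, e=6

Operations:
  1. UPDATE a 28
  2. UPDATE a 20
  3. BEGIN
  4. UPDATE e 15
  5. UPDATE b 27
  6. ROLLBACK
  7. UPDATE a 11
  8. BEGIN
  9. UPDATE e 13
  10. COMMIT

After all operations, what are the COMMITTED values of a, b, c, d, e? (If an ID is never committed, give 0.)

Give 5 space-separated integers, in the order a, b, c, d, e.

Answer: 11 12 9 6 13

Derivation:
Initial committed: {b=12, c=9, d=6, e=6}
Op 1: UPDATE a=28 (auto-commit; committed a=28)
Op 2: UPDATE a=20 (auto-commit; committed a=20)
Op 3: BEGIN: in_txn=True, pending={}
Op 4: UPDATE e=15 (pending; pending now {e=15})
Op 5: UPDATE b=27 (pending; pending now {b=27, e=15})
Op 6: ROLLBACK: discarded pending ['b', 'e']; in_txn=False
Op 7: UPDATE a=11 (auto-commit; committed a=11)
Op 8: BEGIN: in_txn=True, pending={}
Op 9: UPDATE e=13 (pending; pending now {e=13})
Op 10: COMMIT: merged ['e'] into committed; committed now {a=11, b=12, c=9, d=6, e=13}
Final committed: {a=11, b=12, c=9, d=6, e=13}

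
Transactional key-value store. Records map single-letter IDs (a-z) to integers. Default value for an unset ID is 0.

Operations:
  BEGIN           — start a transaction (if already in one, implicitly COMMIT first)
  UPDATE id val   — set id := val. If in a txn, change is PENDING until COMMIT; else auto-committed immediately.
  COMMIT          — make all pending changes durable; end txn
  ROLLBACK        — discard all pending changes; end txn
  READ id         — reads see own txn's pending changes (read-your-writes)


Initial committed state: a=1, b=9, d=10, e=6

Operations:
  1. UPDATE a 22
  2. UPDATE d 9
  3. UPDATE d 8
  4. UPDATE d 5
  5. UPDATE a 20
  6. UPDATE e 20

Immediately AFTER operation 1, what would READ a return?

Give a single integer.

Initial committed: {a=1, b=9, d=10, e=6}
Op 1: UPDATE a=22 (auto-commit; committed a=22)
After op 1: visible(a) = 22 (pending={}, committed={a=22, b=9, d=10, e=6})

Answer: 22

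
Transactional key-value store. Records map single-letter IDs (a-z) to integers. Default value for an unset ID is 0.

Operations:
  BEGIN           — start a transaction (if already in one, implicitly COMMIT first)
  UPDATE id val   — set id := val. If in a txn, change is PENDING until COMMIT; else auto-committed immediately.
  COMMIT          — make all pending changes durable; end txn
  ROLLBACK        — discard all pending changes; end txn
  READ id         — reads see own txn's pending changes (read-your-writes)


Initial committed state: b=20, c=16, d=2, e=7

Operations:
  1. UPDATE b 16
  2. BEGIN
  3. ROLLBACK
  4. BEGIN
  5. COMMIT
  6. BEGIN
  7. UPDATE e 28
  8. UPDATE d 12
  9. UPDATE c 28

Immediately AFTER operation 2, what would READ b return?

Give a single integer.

Initial committed: {b=20, c=16, d=2, e=7}
Op 1: UPDATE b=16 (auto-commit; committed b=16)
Op 2: BEGIN: in_txn=True, pending={}
After op 2: visible(b) = 16 (pending={}, committed={b=16, c=16, d=2, e=7})

Answer: 16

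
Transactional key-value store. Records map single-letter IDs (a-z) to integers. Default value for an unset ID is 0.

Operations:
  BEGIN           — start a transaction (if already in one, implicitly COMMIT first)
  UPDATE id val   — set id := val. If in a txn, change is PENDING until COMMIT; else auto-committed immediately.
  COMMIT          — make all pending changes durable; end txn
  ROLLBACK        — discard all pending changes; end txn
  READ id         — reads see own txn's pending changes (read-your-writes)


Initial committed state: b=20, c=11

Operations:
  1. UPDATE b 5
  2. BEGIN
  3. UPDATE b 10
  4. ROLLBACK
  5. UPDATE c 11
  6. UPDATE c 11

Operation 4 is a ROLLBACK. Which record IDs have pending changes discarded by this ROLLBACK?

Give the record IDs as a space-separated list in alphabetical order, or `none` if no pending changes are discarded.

Initial committed: {b=20, c=11}
Op 1: UPDATE b=5 (auto-commit; committed b=5)
Op 2: BEGIN: in_txn=True, pending={}
Op 3: UPDATE b=10 (pending; pending now {b=10})
Op 4: ROLLBACK: discarded pending ['b']; in_txn=False
Op 5: UPDATE c=11 (auto-commit; committed c=11)
Op 6: UPDATE c=11 (auto-commit; committed c=11)
ROLLBACK at op 4 discards: ['b']

Answer: b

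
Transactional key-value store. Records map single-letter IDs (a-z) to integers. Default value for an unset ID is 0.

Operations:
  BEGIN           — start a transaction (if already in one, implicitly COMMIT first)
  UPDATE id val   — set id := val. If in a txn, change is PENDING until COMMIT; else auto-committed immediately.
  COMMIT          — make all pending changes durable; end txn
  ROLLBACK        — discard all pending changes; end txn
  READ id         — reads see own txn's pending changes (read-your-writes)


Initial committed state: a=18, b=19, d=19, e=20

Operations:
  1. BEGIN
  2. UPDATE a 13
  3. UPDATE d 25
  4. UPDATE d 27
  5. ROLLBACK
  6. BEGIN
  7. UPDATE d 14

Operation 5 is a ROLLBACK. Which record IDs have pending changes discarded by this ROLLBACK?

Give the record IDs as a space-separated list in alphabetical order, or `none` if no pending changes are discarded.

Answer: a d

Derivation:
Initial committed: {a=18, b=19, d=19, e=20}
Op 1: BEGIN: in_txn=True, pending={}
Op 2: UPDATE a=13 (pending; pending now {a=13})
Op 3: UPDATE d=25 (pending; pending now {a=13, d=25})
Op 4: UPDATE d=27 (pending; pending now {a=13, d=27})
Op 5: ROLLBACK: discarded pending ['a', 'd']; in_txn=False
Op 6: BEGIN: in_txn=True, pending={}
Op 7: UPDATE d=14 (pending; pending now {d=14})
ROLLBACK at op 5 discards: ['a', 'd']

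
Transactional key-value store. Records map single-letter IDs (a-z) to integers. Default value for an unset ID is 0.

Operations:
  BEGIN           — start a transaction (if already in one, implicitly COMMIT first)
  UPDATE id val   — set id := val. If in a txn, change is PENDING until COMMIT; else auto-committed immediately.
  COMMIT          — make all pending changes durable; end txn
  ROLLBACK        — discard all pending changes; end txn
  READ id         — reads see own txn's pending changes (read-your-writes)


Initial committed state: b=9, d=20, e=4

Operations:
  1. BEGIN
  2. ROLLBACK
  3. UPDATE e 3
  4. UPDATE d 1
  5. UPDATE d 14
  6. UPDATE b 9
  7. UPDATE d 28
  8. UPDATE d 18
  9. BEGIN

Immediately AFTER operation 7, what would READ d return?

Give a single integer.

Initial committed: {b=9, d=20, e=4}
Op 1: BEGIN: in_txn=True, pending={}
Op 2: ROLLBACK: discarded pending []; in_txn=False
Op 3: UPDATE e=3 (auto-commit; committed e=3)
Op 4: UPDATE d=1 (auto-commit; committed d=1)
Op 5: UPDATE d=14 (auto-commit; committed d=14)
Op 6: UPDATE b=9 (auto-commit; committed b=9)
Op 7: UPDATE d=28 (auto-commit; committed d=28)
After op 7: visible(d) = 28 (pending={}, committed={b=9, d=28, e=3})

Answer: 28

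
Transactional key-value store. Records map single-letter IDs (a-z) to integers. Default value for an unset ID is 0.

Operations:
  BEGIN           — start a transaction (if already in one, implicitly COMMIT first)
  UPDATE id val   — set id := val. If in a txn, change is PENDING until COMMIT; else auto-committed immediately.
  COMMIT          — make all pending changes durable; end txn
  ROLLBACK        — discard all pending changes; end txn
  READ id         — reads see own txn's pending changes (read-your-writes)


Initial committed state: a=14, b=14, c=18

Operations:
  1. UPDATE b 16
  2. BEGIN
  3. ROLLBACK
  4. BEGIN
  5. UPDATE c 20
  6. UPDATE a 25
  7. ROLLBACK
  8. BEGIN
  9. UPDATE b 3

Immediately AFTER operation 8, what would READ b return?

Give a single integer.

Initial committed: {a=14, b=14, c=18}
Op 1: UPDATE b=16 (auto-commit; committed b=16)
Op 2: BEGIN: in_txn=True, pending={}
Op 3: ROLLBACK: discarded pending []; in_txn=False
Op 4: BEGIN: in_txn=True, pending={}
Op 5: UPDATE c=20 (pending; pending now {c=20})
Op 6: UPDATE a=25 (pending; pending now {a=25, c=20})
Op 7: ROLLBACK: discarded pending ['a', 'c']; in_txn=False
Op 8: BEGIN: in_txn=True, pending={}
After op 8: visible(b) = 16 (pending={}, committed={a=14, b=16, c=18})

Answer: 16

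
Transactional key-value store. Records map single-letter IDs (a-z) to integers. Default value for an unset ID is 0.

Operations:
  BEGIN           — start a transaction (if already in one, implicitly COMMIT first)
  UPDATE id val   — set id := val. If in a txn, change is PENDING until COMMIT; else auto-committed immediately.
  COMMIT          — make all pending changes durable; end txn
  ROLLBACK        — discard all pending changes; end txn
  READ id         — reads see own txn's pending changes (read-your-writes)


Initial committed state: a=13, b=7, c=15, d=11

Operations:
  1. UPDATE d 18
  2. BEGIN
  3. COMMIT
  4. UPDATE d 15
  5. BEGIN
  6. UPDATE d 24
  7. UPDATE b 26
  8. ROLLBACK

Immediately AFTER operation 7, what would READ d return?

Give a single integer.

Answer: 24

Derivation:
Initial committed: {a=13, b=7, c=15, d=11}
Op 1: UPDATE d=18 (auto-commit; committed d=18)
Op 2: BEGIN: in_txn=True, pending={}
Op 3: COMMIT: merged [] into committed; committed now {a=13, b=7, c=15, d=18}
Op 4: UPDATE d=15 (auto-commit; committed d=15)
Op 5: BEGIN: in_txn=True, pending={}
Op 6: UPDATE d=24 (pending; pending now {d=24})
Op 7: UPDATE b=26 (pending; pending now {b=26, d=24})
After op 7: visible(d) = 24 (pending={b=26, d=24}, committed={a=13, b=7, c=15, d=15})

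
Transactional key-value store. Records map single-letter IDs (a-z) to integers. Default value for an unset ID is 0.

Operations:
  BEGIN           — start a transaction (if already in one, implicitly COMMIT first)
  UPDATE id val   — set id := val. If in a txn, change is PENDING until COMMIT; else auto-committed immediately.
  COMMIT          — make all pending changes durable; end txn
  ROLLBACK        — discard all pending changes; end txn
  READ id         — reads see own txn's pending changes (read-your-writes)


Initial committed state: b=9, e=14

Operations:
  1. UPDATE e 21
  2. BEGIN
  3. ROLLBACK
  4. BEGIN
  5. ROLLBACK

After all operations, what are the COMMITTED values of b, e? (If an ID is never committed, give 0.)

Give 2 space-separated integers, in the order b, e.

Initial committed: {b=9, e=14}
Op 1: UPDATE e=21 (auto-commit; committed e=21)
Op 2: BEGIN: in_txn=True, pending={}
Op 3: ROLLBACK: discarded pending []; in_txn=False
Op 4: BEGIN: in_txn=True, pending={}
Op 5: ROLLBACK: discarded pending []; in_txn=False
Final committed: {b=9, e=21}

Answer: 9 21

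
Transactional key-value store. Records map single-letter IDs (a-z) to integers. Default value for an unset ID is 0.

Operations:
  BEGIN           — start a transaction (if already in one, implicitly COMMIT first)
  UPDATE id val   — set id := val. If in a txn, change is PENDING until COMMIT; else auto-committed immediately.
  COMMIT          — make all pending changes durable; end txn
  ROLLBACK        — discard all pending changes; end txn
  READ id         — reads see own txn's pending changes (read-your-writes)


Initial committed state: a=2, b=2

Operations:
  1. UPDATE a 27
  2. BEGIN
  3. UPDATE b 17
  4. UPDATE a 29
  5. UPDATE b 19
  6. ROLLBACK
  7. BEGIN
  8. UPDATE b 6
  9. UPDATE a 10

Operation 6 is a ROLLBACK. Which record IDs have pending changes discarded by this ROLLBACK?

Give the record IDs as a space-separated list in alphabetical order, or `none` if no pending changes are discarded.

Initial committed: {a=2, b=2}
Op 1: UPDATE a=27 (auto-commit; committed a=27)
Op 2: BEGIN: in_txn=True, pending={}
Op 3: UPDATE b=17 (pending; pending now {b=17})
Op 4: UPDATE a=29 (pending; pending now {a=29, b=17})
Op 5: UPDATE b=19 (pending; pending now {a=29, b=19})
Op 6: ROLLBACK: discarded pending ['a', 'b']; in_txn=False
Op 7: BEGIN: in_txn=True, pending={}
Op 8: UPDATE b=6 (pending; pending now {b=6})
Op 9: UPDATE a=10 (pending; pending now {a=10, b=6})
ROLLBACK at op 6 discards: ['a', 'b']

Answer: a b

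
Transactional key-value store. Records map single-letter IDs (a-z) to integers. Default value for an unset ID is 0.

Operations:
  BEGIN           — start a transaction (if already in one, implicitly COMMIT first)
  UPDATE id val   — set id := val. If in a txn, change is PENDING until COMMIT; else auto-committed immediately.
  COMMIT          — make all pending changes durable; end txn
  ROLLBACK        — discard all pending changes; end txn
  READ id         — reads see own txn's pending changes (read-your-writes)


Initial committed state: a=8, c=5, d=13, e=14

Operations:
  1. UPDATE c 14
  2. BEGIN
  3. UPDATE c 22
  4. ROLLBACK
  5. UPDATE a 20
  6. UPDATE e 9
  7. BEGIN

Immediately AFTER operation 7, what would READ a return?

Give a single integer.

Initial committed: {a=8, c=5, d=13, e=14}
Op 1: UPDATE c=14 (auto-commit; committed c=14)
Op 2: BEGIN: in_txn=True, pending={}
Op 3: UPDATE c=22 (pending; pending now {c=22})
Op 4: ROLLBACK: discarded pending ['c']; in_txn=False
Op 5: UPDATE a=20 (auto-commit; committed a=20)
Op 6: UPDATE e=9 (auto-commit; committed e=9)
Op 7: BEGIN: in_txn=True, pending={}
After op 7: visible(a) = 20 (pending={}, committed={a=20, c=14, d=13, e=9})

Answer: 20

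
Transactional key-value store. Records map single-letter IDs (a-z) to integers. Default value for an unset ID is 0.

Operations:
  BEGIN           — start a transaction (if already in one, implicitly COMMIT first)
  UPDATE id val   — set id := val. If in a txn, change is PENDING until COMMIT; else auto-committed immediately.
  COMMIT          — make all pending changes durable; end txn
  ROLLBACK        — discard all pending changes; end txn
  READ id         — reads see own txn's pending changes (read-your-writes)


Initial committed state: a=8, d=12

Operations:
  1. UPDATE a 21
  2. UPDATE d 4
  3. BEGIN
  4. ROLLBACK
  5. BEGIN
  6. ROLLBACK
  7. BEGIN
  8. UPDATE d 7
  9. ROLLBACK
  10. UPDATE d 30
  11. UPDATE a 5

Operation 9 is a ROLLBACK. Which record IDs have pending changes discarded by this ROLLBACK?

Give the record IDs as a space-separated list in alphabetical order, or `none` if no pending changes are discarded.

Answer: d

Derivation:
Initial committed: {a=8, d=12}
Op 1: UPDATE a=21 (auto-commit; committed a=21)
Op 2: UPDATE d=4 (auto-commit; committed d=4)
Op 3: BEGIN: in_txn=True, pending={}
Op 4: ROLLBACK: discarded pending []; in_txn=False
Op 5: BEGIN: in_txn=True, pending={}
Op 6: ROLLBACK: discarded pending []; in_txn=False
Op 7: BEGIN: in_txn=True, pending={}
Op 8: UPDATE d=7 (pending; pending now {d=7})
Op 9: ROLLBACK: discarded pending ['d']; in_txn=False
Op 10: UPDATE d=30 (auto-commit; committed d=30)
Op 11: UPDATE a=5 (auto-commit; committed a=5)
ROLLBACK at op 9 discards: ['d']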